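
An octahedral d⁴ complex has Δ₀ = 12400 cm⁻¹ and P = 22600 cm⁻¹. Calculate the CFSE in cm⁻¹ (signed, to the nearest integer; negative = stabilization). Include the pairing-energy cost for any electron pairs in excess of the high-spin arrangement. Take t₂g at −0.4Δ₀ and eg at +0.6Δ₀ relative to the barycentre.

-7440

With Δ₀ < P the complex is high-spin.
Configuration: t₂g³ eg¹.
Orbital CFSE = -0.6Δ₀ = -0.6 × 12400 = -7440 cm⁻¹.
High-spin has no excess pairs, so no pairing correction applies.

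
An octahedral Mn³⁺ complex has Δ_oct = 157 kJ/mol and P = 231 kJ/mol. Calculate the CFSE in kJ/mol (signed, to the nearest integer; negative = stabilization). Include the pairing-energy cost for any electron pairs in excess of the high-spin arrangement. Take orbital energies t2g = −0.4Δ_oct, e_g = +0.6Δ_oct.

Mn is in group 7, so Mn³⁺ is d⁴ (7 − 3 = 4).
Δ_oct < P, so pairing is avoided: the ground state is high-spin.
Configuration: t2g^3 e_g^1.
Orbital CFSE = -0.6Δ_oct = -0.6 × 157 = -94 kJ/mol.
High-spin has no excess pairs, so no pairing correction applies.

-94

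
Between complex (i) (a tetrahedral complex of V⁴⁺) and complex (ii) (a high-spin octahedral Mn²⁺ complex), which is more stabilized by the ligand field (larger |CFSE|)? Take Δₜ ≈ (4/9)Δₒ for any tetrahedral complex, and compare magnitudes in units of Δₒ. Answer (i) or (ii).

(i)

(i): V is in group 5, so V⁴⁺ is d¹ (5 − 4 = 1); With tetrahedral geometry the complex is necessarily high-spin; e¹ t₂⁰, CFSE = -0.6Δₜ ≈ -0.27Δₒ.
(ii): Mn sits in group 7; removing 2 electrons leaves Mn²⁺ with 7 − 2 = 5 d electrons; t2g^3 e_g^2, CFSE = 0.0Δₒ.
So (i) has the larger |CFSE|.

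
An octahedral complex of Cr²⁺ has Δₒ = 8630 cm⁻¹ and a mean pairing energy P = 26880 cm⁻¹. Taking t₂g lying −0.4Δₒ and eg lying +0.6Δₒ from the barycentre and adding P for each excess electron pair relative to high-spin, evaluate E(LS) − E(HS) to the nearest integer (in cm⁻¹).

Cr²⁺: group 6, so d-count = 6 − 2 = 4.
High-spin: t₂g³ eg¹, CFSE = -0.6Δₒ = -5178 cm⁻¹.
For low-spin the configuration is t₂g⁴ eg⁰: orbital energy -1.6 × 8630 = -13808 cm⁻¹, and 1 additional pair relative to high-spin adds 26880 cm⁻¹, giving 13072 cm⁻¹.
Thus E(LS) − E(HS) = 18250 cm⁻¹.

18250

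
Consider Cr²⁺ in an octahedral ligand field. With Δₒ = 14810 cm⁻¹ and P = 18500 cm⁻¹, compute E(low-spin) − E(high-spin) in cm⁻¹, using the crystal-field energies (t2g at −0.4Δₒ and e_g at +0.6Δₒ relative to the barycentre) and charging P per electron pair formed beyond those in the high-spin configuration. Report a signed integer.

3690

Cr is in group 6, so Cr²⁺ is d⁴ (6 − 2 = 4).
In the high-spin limit (t2g^3 e_g^1) the orbital term is -0.6Δₒ = -8886 cm⁻¹, with no excess pairing.
Low-spin: t2g^4 e_g^0, orbital CFSE = -1.6Δₒ = -23696 cm⁻¹; plus 1 excess pair × P = +18500 cm⁻¹; total -5196 cm⁻¹.
E(LS) − E(HS) = -5196 − (-8886) = 3690 cm⁻¹.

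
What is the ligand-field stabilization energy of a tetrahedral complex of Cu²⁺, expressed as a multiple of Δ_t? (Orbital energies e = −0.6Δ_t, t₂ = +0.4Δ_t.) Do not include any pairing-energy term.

-0.4 Δ_t

Cu is in group 11, so Cu²⁺ is d⁹ (11 − 2 = 9).
Tetrahedral fields are weak (Δₜ ≈ 4/9 Δₒ), so electrons fill high-spin.
Configuration: e⁴ t₂⁵.
CFSE = 4(-0.6Δ_t) + 5(0.4Δ_t) = -2.4Δ_t + 2.0Δ_t = -0.4Δ_t.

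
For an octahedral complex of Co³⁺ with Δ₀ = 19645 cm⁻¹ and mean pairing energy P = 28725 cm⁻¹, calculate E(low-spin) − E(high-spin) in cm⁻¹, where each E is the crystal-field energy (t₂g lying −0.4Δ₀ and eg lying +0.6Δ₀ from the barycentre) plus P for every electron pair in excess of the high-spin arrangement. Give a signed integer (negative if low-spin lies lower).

Group 9 minus oxidation state +3 gives a d⁶ configuration for Co³⁺.
High-spin: t₂g⁴ eg², CFSE = -0.4Δ₀ = -7858 cm⁻¹.
Low-spin t₂g⁶ eg⁰ gives -2.4Δ₀ = -47148 cm⁻¹, but forming 2 extra pairs costs 2P = 57450 cm⁻¹, so E(LS) = -47148 + 57450 = 10302 cm⁻¹.
The difference is 10302 − (-7858) = 18160 cm⁻¹, so high-spin lies lower.

18160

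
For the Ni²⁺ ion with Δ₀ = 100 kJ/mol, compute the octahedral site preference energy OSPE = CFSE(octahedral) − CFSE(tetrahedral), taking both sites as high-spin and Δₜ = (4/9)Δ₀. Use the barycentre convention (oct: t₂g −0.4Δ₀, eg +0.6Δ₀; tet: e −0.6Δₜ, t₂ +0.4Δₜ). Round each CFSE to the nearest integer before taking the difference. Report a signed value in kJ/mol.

-84

Ni sits in group 10; removing 2 electrons leaves Ni²⁺ with 10 − 2 = 8 d electrons.
Octahedral (high-spin): t2g^6 e_g^2, CFSE = 6(−0.4) + 2(+0.6) = -1.2Δ₀ = -1.2 × 100 = -120 kJ/mol.
Tetrahedral e^4 t2^4 gives -0.8Δₜ = -0.8 × (4/9) × 100 = -36 kJ/mol.
Subtracting, OSPE = -120 − (-36) = -84 kJ/mol.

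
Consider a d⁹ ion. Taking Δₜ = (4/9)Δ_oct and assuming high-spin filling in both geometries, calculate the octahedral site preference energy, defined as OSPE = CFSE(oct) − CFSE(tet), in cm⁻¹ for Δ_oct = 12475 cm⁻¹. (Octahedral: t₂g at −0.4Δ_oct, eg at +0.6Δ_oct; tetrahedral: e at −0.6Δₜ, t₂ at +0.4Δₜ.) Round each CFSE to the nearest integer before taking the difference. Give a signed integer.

Octahedral high-spin t2g^6 e_g^3: CFSE = -0.6 × 12475 = -7485 cm⁻¹.
Tetrahedral e^4 t2^5 gives -0.4Δₜ = -0.4 × (4/9) × 12475 = -2218 cm⁻¹.
OSPE = -7485 − (-2218) = -5267 cm⁻¹.

-5267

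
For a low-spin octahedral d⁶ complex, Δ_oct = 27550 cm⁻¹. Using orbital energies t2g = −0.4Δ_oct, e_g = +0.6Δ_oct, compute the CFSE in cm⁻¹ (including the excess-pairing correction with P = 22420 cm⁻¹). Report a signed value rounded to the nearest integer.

-21280

Configuration: t2g^6 e_g^0.
Orbital CFSE = 6(-0.4) + 0(0.6) = -2.4Δ_oct = -2.4 × 27550 = -66120 cm⁻¹.
Relative to high-spin t2g^4 e_g^2 (1 paired), the low-spin configuration has 2 additional pairs, contributing +2 × 22420 = +44840 cm⁻¹.
Overall CFSE = -66120 + 44840 = -21280 cm⁻¹.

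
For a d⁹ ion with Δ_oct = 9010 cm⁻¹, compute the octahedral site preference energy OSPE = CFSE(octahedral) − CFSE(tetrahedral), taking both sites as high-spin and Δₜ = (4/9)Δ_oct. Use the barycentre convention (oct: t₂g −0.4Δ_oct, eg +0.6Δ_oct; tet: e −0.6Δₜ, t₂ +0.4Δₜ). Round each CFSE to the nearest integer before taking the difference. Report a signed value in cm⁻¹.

Octahedral high-spin t2g^6 e_g^3: CFSE = -0.6 × 9010 = -5406 cm⁻¹.
In a tetrahedral site the filling is e^4 t2^5: CFSE(tet) = -0.4Δₜ = -0.4 × (4/9)(9010) = -1602 cm⁻¹.
OSPE = -5406 − (-1602) = -3804 cm⁻¹.

-3804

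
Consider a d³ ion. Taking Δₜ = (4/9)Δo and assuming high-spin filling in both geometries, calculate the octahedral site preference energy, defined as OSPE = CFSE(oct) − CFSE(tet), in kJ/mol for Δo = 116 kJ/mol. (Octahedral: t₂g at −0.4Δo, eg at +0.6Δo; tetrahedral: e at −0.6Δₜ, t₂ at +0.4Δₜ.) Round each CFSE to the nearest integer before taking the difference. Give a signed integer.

Octahedral (high-spin): t₂g³ eg⁰, CFSE = 3(−0.4) + 0(+0.6) = -1.2Δo = -1.2 × 116 = -139 kJ/mol.
Tetrahedral e² t₂¹ gives -0.8Δₜ = -0.8 × (4/9) × 116 = -41 kJ/mol.
OSPE = CFSE(oct) − CFSE(tet) = -139 − (-41) = -98 kJ/mol.

-98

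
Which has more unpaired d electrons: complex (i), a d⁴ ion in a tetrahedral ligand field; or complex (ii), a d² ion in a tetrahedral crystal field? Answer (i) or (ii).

(i): Tetrahedral splitting is small, so the complex is high-spin; e^2 t2^2 → 4 unpaired.
(ii): Tetrahedral splitting is small, so the complex is high-spin; e² t₂⁰ → 2 unpaired.
So (i) has more unpaired electrons.

(i)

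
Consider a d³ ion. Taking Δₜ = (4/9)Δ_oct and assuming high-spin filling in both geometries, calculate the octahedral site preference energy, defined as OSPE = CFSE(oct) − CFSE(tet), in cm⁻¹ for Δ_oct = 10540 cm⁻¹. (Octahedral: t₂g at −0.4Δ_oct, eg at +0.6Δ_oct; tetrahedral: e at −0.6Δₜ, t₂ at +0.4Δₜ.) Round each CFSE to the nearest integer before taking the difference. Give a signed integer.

-8900

Octahedral (high-spin): t₂g³ eg⁰, CFSE = 3(−0.4) + 0(+0.6) = -1.2Δ_oct = -1.2 × 10540 = -12648 cm⁻¹.
Tetrahedral: e² t₂¹, CFSE = 2(−0.6) + 1(+0.4) = -0.8Δₜ = -0.8 × (4/9) × 10540 = -3748 cm⁻¹.
OSPE = -12648 − (-3748) = -8900 cm⁻¹.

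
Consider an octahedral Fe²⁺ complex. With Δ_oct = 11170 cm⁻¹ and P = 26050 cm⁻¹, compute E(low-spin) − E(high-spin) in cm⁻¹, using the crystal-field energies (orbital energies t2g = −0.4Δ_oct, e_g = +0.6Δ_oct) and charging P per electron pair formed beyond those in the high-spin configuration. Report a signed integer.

29760

Fe is in group 8, so Fe²⁺ is d⁶ (8 − 2 = 6).
High-spin d⁶ fills as t2g^4 e_g^2 with CFSE 4(−0.4) + 2(+0.6) = -0.4Δ_oct = -4468 cm⁻¹.
Low-spin: t2g^6 e_g^0, orbital CFSE = -2.4Δ_oct = -26808 cm⁻¹; plus 2 excess pairs × P = +52100 cm⁻¹; total 25292 cm⁻¹.
Thus E(LS) − E(HS) = 29760 cm⁻¹.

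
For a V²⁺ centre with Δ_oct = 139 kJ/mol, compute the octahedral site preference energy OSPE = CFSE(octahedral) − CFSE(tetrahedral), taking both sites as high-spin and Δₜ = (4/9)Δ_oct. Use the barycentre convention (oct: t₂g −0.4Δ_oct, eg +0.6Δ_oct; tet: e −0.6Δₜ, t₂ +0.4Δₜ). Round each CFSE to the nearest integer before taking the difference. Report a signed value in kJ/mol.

V is in group 5, so V²⁺ is d³ (5 − 2 = 3).
Octahedral high-spin t₂g³ eg⁰: CFSE = -1.2 × 139 = -167 kJ/mol.
In a tetrahedral site the filling is e² t₂¹: CFSE(tet) = -0.8Δₜ = -0.8 × (4/9)(139) = -49 kJ/mol.
OSPE = -167 − (-49) = -118 kJ/mol.

-118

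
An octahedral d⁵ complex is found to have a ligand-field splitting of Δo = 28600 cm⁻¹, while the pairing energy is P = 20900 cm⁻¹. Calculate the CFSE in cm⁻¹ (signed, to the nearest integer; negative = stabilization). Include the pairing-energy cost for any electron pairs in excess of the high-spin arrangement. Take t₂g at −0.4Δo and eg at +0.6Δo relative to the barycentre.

-15400

Here Δo > P (28600 > 20900), so the low-spin state is favoured.
That gives t₂g⁵ eg⁰.
Orbital CFSE = -2.0Δo = -2.0 × 28600 = -57200 cm⁻¹.
Excess pairs vs high-spin: 2 − 0 = 2; pairing cost = +41800 cm⁻¹.
Net CFSE = -57200 + 41800 = -15400 cm⁻¹.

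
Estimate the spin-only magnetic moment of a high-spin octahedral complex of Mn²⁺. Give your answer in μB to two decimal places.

Group 7 minus oxidation state +2 gives a d⁵ configuration for Mn²⁺.
Configuration: t₂g³ eg² → 5 unpaired electrons.
μ(spin-only) = √[5(5+2)] = √35 ≈ 5.92 μB.

5.92 μB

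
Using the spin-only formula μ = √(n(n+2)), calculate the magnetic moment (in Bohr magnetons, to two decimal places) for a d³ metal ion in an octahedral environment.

3.87 Bohr magnetons

For octahedral d³ the high- and low-spin configurations coincide.
Configuration: t2g^3 e_g^0 → 3 unpaired electrons.
μ(spin-only) = √[3(3+2)] = √15 ≈ 3.87 Bohr magnetons.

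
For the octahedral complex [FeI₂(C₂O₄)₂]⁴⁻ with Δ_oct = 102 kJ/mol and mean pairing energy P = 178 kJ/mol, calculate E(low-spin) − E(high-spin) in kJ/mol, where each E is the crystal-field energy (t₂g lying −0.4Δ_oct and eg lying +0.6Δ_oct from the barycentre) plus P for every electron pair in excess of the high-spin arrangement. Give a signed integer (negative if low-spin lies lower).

Ligand charges: 2×(-1) from I⁻ and 2×(-2) from C₂O₄²⁻ sum to -6; with overall charge -4, Fe is +2.
Fe²⁺: group 8, so d-count = 8 − 2 = 6.
High-spin: t₂g⁴ eg², CFSE = -0.4Δ_oct = -41 kJ/mol.
Low-spin t₂g⁶ eg⁰ gives -2.4Δ_oct = -245 kJ/mol, but forming 2 extra pairs costs 2P = 356 kJ/mol, so E(LS) = -245 + 356 = 111 kJ/mol.
Thus E(LS) − E(HS) = 152 kJ/mol.

152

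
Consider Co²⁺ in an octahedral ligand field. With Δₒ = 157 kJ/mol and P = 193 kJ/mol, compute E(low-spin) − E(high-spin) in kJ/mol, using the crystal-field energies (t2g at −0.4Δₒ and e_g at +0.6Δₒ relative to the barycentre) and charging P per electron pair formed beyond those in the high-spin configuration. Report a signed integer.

Group 9 minus oxidation state +2 gives a d⁷ configuration for Co²⁺.
High-spin d⁷ fills as t2g^5 e_g^2 with CFSE 5(−0.4) + 2(+0.6) = -0.8Δₒ = -126 kJ/mol.
Low-spin: t2g^6 e_g^1, orbital CFSE = -1.8Δₒ = -283 kJ/mol; plus 1 excess pair × P = +193 kJ/mol; total -90 kJ/mol.
The difference is -90 − (-126) = 36 kJ/mol, so high-spin lies lower.

36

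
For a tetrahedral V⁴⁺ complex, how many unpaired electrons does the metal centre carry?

V is in group 5, so V⁴⁺ is d¹ (5 − 4 = 1).
Tetrahedral fields are weak (Δₜ ≈ 4/9 Δₒ), so electrons fill high-spin.
Configuration: e^1 t2^0, giving 1 unpaired electron.

1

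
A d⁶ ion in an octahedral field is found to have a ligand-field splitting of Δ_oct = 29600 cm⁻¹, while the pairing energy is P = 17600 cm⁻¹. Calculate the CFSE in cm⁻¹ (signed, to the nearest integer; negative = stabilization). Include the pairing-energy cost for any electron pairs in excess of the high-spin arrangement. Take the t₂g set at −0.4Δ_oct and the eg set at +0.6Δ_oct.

Δ_oct > P, so pairing is preferred: the ground state is low-spin.
That gives t₂g⁶ eg⁰.
Orbital CFSE = -2.4Δ_oct = -2.4 × 29600 = -71040 cm⁻¹.
Excess pairs vs high-spin: 3 − 1 = 2; pairing cost = +35200 cm⁻¹.
Net CFSE = -71040 + 35200 = -35840 cm⁻¹.

-35840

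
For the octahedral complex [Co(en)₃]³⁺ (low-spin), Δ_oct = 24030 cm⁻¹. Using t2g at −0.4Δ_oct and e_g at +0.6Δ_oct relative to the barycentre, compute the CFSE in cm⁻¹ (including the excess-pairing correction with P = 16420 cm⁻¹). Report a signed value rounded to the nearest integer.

-24832

en is neutral, so the +3 overall charge sits on Co: oxidation state +3.
Co sits in group 9; removing 3 electrons leaves Co³⁺ with 9 − 3 = 6 d electrons.
The d⁶ electrons fill as t2g^6 e_g^0.
CFSE(orbital) = 6×(-0.4Δ_oct) + 0×(0.6Δ_oct) = -2.4Δ_oct; with Δ_oct = 24030 cm⁻¹ that is -57672 cm⁻¹.
Relative to high-spin t2g^4 e_g^2 (1 paired), the low-spin configuration has 2 additional pairs, contributing +2 × 16420 = +32840 cm⁻¹.
Overall CFSE = -57672 + 32840 = -24832 cm⁻¹.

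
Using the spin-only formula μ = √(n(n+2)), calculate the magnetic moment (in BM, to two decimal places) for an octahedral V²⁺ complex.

3.87 BM

V²⁺: group 5, so d-count = 5 − 2 = 3.
Configuration: t₂g³ eg⁰ → 3 unpaired electrons.
μ(spin-only) = √[3(3+2)] = √15 ≈ 3.87 BM.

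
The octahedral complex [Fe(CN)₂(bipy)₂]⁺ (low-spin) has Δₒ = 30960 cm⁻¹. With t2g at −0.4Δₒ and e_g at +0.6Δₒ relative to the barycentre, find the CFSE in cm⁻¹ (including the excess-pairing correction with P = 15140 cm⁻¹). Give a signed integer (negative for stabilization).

-31640

Ligand charges: 2×(-1) from CN⁻ and 2×(+0) from bipy sum to -2; with overall charge +1, Fe is +3.
Fe sits in group 8; removing 3 electrons leaves Fe³⁺ with 8 − 3 = 5 d electrons.
Configuration: t2g^5 e_g^0.
The orbital stabilization is -2.0Δₒ = -2.0 × 30960 = -61920 cm⁻¹.
High-spin d⁵ would be t2g^3 e_g^2 with 0 pairs; low-spin has 2, so 2 excess pairs cost +2P = +30280 cm⁻¹.
Combining: -61920 + 30280 = -31640 cm⁻¹.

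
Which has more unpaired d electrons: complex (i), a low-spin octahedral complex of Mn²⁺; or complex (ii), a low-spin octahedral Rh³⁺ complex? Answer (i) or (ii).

(i): Mn sits in group 7; removing 2 electrons leaves Mn²⁺ with 7 − 2 = 5 d electrons; t₂g⁵ eg⁰ → 1 unpaired.
(ii): Rh sits in group 9; removing 3 electrons leaves Rh³⁺ with 9 − 3 = 6 d electrons; t₂g⁶ eg⁰ → 0 unpaired.
So (i) has more unpaired electrons.

(i)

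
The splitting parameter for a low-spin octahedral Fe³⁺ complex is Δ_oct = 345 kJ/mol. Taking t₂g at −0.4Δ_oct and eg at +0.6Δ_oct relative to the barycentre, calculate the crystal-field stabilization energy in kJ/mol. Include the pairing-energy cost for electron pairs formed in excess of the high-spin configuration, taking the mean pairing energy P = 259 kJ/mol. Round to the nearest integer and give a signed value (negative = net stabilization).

Fe sits in group 8; removing 3 electrons leaves Fe³⁺ with 8 − 3 = 5 d electrons.
Electron filling gives t₂g⁵ eg⁰.
The orbital stabilization is -2.0Δ_oct = -2.0 × 345 = -690 kJ/mol.
Pairing penalty: 2 pairs vs 0 in the high-spin reference → 2 extra × P = 518 kJ/mol.
Combining: -690 + 518 = -172 kJ/mol.

-172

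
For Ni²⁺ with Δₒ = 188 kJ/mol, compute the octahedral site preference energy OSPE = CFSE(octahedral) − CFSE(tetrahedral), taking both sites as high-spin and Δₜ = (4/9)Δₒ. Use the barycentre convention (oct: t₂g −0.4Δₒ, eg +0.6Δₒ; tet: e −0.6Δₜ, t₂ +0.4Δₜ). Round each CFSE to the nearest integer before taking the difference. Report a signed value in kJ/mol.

-159

Ni is in group 10, so Ni²⁺ is d⁸ (10 − 2 = 8).
In an octahedral site d⁸ (HS) is t2g^6 e_g^2, giving CFSE(oct) = -1.2Δₒ = -226 kJ/mol.
Tetrahedral e^4 t2^4 gives -0.8Δₜ = -0.8 × (4/9) × 188 = -67 kJ/mol.
OSPE = -226 − (-67) = -159 kJ/mol.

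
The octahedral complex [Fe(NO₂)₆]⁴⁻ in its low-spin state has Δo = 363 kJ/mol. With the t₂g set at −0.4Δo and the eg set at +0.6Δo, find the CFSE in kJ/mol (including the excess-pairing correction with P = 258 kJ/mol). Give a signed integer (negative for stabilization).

-355

Each NO₂⁻ contributes -1; 6 × (-1) = -6. With overall charge -4, Fe is in the +2 oxidation state.
Group 8 minus oxidation state +2 gives a d⁶ configuration for Fe²⁺.
Configuration: t₂g⁶ eg⁰.
The orbital stabilization is -2.4Δo = -2.4 × 363 = -871 kJ/mol.
Pairing penalty: 3 pairs vs 1 in the high-spin reference → 2 extra × P = 516 kJ/mol.
Combining: -871 + 516 = -355 kJ/mol.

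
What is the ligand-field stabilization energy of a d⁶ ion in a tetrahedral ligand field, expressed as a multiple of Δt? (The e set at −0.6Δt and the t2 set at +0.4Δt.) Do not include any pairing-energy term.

With tetrahedral geometry the complex is necessarily high-spin.
Configuration: e^3 t2^3.
CFSE = 3(-0.6Δt) + 3(0.4Δt) = -1.8Δt + 1.2Δt = -0.6Δt.

-0.6 Δt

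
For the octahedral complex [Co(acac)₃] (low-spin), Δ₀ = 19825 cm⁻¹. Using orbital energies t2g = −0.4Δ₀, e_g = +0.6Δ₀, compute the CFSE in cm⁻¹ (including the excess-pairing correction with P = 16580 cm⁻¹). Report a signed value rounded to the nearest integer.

-14420

Each acac⁻ contributes -1; 3 × (-1) = -3. With overall charge +0, Co is in the +3 oxidation state.
Co³⁺: group 9, so d-count = 9 − 3 = 6.
Electron filling gives t2g^6 e_g^0.
CFSE(orbital) = 6×(-0.4Δ₀) + 0×(0.6Δ₀) = -2.4Δ₀; with Δ₀ = 19825 cm⁻¹ that is -47580 cm⁻¹.
High-spin d⁶ would be t2g^4 e_g^2 with 1 pair; low-spin has 3, so 2 excess pairs cost +2P = +33160 cm⁻¹.
Combining: -47580 + 33160 = -14420 cm⁻¹.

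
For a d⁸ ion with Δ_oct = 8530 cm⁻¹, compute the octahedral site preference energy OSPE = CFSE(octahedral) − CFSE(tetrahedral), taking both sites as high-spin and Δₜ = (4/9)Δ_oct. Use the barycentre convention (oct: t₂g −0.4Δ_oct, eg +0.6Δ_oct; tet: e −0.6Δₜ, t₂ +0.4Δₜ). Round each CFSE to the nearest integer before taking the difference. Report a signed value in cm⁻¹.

Octahedral (high-spin): t₂g⁶ eg², CFSE = 6(−0.4) + 2(+0.6) = -1.2Δ_oct = -1.2 × 8530 = -10236 cm⁻¹.
Tetrahedral e⁴ t₂⁴ gives -0.8Δₜ = -0.8 × (4/9) × 8530 = -3033 cm⁻¹.
OSPE = CFSE(oct) − CFSE(tet) = -10236 − (-3033) = -7203 cm⁻¹.

-7203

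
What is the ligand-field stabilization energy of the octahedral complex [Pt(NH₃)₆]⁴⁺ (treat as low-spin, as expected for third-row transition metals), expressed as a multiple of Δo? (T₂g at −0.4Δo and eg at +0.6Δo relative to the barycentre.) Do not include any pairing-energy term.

NH₃ is neutral, so the +4 overall charge sits on Pt: oxidation state +4.
Group 10 minus oxidation state +4 gives a d⁶ configuration for Pt⁴⁺.
Configuration: t₂g⁶ eg⁰.
CFSE = 6(-0.4Δo) + 0(0.6Δo) = -2.4Δo + 0.0Δo = -2.4Δo.

-2.4 Δo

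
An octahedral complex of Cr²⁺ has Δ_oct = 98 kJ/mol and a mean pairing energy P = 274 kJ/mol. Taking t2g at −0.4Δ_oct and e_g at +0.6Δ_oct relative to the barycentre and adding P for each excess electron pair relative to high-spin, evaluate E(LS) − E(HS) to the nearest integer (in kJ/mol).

Cr is in group 6, so Cr²⁺ is d⁴ (6 − 2 = 4).
High-spin: t2g^3 e_g^1, CFSE = -0.6Δ_oct = -59 kJ/mol.
For low-spin the configuration is t2g^4 e_g^0: orbital energy -1.6 × 98 = -157 kJ/mol, and 1 additional pair relative to high-spin adds 274 kJ/mol, giving 117 kJ/mol.
E(LS) − E(HS) = 117 − (-59) = 176 kJ/mol.

176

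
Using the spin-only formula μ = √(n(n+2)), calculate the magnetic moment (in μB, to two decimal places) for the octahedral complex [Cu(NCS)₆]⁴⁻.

1.73 μB

Each NCS⁻ contributes -1; 6 × (-1) = -6. With overall charge -4, Cu is in the +2 oxidation state.
Cu is in group 11, so Cu²⁺ is d⁹ (11 − 2 = 9).
Configuration: t₂g⁶ eg³ → 1 unpaired electron.
μ(spin-only) = √[1(1+2)] = √3 ≈ 1.73 μB.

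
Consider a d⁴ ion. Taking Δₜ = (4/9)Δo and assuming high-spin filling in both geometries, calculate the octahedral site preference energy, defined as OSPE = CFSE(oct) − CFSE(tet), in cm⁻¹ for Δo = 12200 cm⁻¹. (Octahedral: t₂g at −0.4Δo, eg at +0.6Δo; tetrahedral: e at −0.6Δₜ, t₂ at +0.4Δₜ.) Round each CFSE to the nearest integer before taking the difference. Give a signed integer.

-5151

In an octahedral site d⁴ (HS) is t2g^3 e_g^1, giving CFSE(oct) = -0.6Δo = -7320 cm⁻¹.
Tetrahedral e^2 t2^2 gives -0.4Δₜ = -0.4 × (4/9) × 12200 = -2169 cm⁻¹.
OSPE = CFSE(oct) − CFSE(tet) = -7320 − (-2169) = -5151 cm⁻¹.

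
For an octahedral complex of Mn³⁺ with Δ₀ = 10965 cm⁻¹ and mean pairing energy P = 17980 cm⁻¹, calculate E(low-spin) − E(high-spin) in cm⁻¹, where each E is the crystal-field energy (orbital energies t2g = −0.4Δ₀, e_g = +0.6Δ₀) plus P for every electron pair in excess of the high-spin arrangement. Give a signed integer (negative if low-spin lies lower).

Mn³⁺: group 7, so d-count = 7 − 3 = 4.
High-spin d⁴ fills as t2g^3 e_g^1 with CFSE 3(−0.4) + 1(+0.6) = -0.6Δ₀ = -6579 cm⁻¹.
For low-spin the configuration is t2g^4 e_g^0: orbital energy -1.6 × 10965 = -17544 cm⁻¹, and 1 additional pair relative to high-spin adds 17980 cm⁻¹, giving 436 cm⁻¹.
Thus E(LS) − E(HS) = 7015 cm⁻¹.

7015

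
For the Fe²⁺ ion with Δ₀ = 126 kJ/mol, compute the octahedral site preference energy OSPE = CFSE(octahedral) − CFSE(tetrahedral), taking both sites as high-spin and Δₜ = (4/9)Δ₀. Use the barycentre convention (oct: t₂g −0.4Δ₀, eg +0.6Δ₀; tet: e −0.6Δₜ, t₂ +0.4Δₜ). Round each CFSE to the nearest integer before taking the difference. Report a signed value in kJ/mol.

-16

Group 8 minus oxidation state +2 gives a d⁶ configuration for Fe²⁺.
Octahedral high-spin t₂g⁴ eg²: CFSE = -0.4 × 126 = -50 kJ/mol.
Tetrahedral: e³ t₂³, CFSE = 3(−0.6) + 3(+0.4) = -0.6Δₜ = -0.6 × (4/9) × 126 = -34 kJ/mol.
OSPE = -50 − (-34) = -16 kJ/mol.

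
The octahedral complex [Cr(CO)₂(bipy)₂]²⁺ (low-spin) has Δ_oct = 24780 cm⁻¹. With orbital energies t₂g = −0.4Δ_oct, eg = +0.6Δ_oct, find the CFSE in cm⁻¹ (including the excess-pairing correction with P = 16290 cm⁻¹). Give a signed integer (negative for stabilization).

-23358

Ligand charges: 2×(+0) from CO and 2×(+0) from bipy sum to +0; with overall charge +2, Cr is +2.
Cr²⁺: group 6, so d-count = 6 − 2 = 4.
The d⁴ electrons fill as t₂g⁴ eg⁰.
CFSE(orbital) = 4×(-0.4Δ_oct) + 0×(0.6Δ_oct) = -1.6Δ_oct; with Δ_oct = 24780 cm⁻¹ that is -39648 cm⁻¹.
Relative to high-spin t₂g³ eg¹ (0 paired), the low-spin configuration has 1 additional pair, contributing +1 × 16290 = +16290 cm⁻¹.
Net CFSE = -39648 + 16290 = -23358 cm⁻¹.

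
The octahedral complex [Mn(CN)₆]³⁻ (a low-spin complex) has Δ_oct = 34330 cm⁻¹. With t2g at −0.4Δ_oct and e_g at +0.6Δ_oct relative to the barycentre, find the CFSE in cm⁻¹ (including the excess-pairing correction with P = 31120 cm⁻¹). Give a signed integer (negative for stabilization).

Each CN⁻ contributes -1; 6 × (-1) = -6. With overall charge -3, Mn is in the +3 oxidation state.
Mn is in group 7, so Mn³⁺ is d⁴ (7 − 3 = 4).
The d⁴ electrons fill as t2g^4 e_g^0.
The orbital stabilization is -1.6Δ_oct = -1.6 × 34330 = -54928 cm⁻¹.
High-spin d⁴ would be t2g^3 e_g^1 with 0 pairs; low-spin has 1, so 1 excess pair costs +1P = +31120 cm⁻¹.
Combining: -54928 + 31120 = -23808 cm⁻¹.

-23808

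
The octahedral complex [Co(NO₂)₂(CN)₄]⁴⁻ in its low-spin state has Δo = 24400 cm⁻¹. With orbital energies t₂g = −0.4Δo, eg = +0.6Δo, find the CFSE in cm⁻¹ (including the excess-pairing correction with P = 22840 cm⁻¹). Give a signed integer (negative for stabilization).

Ligand charges: 2×(-1) from NO₂⁻ and 4×(-1) from CN⁻ sum to -6; with overall charge -4, Co is +2.
Co is in group 9, so Co²⁺ is d⁷ (9 − 2 = 7).
Electron filling gives t₂g⁶ eg¹.
CFSE(orbital) = 6×(-0.4Δo) + 1×(0.6Δo) = -1.8Δo; with Δo = 24400 cm⁻¹ that is -43920 cm⁻¹.
Relative to high-spin t₂g⁵ eg² (2 paired), the low-spin configuration has 1 additional pair, contributing +1 × 22840 = +22840 cm⁻¹.
Combining: -43920 + 22840 = -21080 cm⁻¹.

-21080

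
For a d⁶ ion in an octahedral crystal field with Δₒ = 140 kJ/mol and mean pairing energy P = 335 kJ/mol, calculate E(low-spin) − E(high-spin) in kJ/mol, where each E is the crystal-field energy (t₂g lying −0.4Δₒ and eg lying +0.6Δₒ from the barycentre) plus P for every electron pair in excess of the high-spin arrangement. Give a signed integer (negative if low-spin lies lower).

390

In the high-spin limit (t₂g⁴ eg²) the orbital term is -0.4Δₒ = -56 kJ/mol, with no excess pairing.
Low-spin t₂g⁶ eg⁰ gives -2.4Δₒ = -336 kJ/mol, but forming 2 extra pairs costs 2P = 670 kJ/mol, so E(LS) = -336 + 670 = 334 kJ/mol.
Thus E(LS) − E(HS) = 390 kJ/mol.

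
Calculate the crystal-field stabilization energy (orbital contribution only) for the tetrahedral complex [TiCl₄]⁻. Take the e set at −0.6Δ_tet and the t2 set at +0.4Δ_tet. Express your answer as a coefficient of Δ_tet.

Each Cl⁻ contributes -1; 4 × (-1) = -4. With overall charge -1, Ti is in the +3 oxidation state.
Ti is in group 4, so Ti³⁺ is d¹ (4 − 3 = 1).
Tetrahedral fields are weak (Δₜ ≈ 4/9 Δₒ), so electrons fill high-spin.
Configuration: e^1 t2^0.
CFSE = 1(-0.6Δ_tet) + 0(0.4Δ_tet) = -0.6Δ_tet + 0.0Δ_tet = -0.6Δ_tet.

-0.6 Δ_tet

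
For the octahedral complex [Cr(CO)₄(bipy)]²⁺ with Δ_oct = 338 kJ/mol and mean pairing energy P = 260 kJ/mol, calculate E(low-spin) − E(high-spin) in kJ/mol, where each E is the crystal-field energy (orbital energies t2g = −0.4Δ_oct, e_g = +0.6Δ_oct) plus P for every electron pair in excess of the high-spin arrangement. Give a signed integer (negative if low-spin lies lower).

-78

Ligand charges: 4×(+0) from CO and 1×(+0) from bipy sum to +0; with overall charge +2, Cr is +2.
Cr²⁺: group 6, so d-count = 6 − 2 = 4.
High-spin: t2g^3 e_g^1, CFSE = -0.6Δ_oct = -203 kJ/mol.
Low-spin: t2g^4 e_g^0, orbital CFSE = -1.6Δ_oct = -541 kJ/mol; plus 1 excess pair × P = +260 kJ/mol; total -281 kJ/mol.
Thus E(LS) − E(HS) = -78 kJ/mol.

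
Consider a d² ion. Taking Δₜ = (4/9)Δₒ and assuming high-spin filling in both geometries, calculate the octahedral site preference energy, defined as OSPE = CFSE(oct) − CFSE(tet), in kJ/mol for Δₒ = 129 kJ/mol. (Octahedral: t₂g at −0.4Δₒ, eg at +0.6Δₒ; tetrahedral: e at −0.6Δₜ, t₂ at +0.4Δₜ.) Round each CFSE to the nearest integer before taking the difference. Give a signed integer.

-34

In an octahedral site d² (HS) is t2g^2 e_g^0, giving CFSE(oct) = -0.8Δₒ = -103 kJ/mol.
Tetrahedral e^2 t2^0 gives -1.2Δₜ = -1.2 × (4/9) × 129 = -69 kJ/mol.
OSPE = CFSE(oct) − CFSE(tet) = -103 − (-69) = -34 kJ/mol.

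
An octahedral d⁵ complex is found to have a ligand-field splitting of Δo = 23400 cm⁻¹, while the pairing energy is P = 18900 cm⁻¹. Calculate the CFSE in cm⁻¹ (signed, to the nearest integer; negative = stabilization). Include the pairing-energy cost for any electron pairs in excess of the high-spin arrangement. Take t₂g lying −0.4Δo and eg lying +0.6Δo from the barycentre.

-9000

Δo > P, so pairing is preferred: the ground state is low-spin.
That gives t₂g⁵ eg⁰.
Orbital CFSE = -2.0Δo = -2.0 × 23400 = -46800 cm⁻¹.
Excess pairs vs high-spin: 2 − 0 = 2; pairing cost = +37800 cm⁻¹.
Net CFSE = -46800 + 37800 = -9000 cm⁻¹.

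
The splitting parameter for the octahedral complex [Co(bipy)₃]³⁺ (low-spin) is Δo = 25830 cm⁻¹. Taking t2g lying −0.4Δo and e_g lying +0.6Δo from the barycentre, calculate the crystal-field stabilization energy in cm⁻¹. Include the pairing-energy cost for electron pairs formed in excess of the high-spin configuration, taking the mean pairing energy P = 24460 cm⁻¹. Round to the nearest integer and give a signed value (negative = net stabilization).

bipy is neutral, so the +3 overall charge sits on Co: oxidation state +3.
Group 9 minus oxidation state +3 gives a d⁶ configuration for Co³⁺.
The d⁶ electrons fill as t2g^6 e_g^0.
The orbital stabilization is -2.4Δo = -2.4 × 25830 = -61992 cm⁻¹.
Relative to high-spin t2g^4 e_g^2 (1 paired), the low-spin configuration has 2 additional pairs, contributing +2 × 24460 = +48920 cm⁻¹.
Combining: -61992 + 48920 = -13072 cm⁻¹.

-13072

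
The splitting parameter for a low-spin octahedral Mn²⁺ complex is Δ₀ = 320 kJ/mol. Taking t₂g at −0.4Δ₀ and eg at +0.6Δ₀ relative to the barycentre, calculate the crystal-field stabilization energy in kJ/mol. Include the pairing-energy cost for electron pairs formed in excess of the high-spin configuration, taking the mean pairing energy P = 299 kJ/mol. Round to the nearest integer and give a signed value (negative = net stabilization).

-42

Mn sits in group 7; removing 2 electrons leaves Mn²⁺ with 7 − 2 = 5 d electrons.
The d⁵ electrons fill as t₂g⁵ eg⁰.
The orbital stabilization is -2.0Δ₀ = -2.0 × 320 = -640 kJ/mol.
High-spin d⁵ would be t₂g³ eg² with 0 pairs; low-spin has 2, so 2 excess pairs cost +2P = +598 kJ/mol.
Overall CFSE = -640 + 598 = -42 kJ/mol.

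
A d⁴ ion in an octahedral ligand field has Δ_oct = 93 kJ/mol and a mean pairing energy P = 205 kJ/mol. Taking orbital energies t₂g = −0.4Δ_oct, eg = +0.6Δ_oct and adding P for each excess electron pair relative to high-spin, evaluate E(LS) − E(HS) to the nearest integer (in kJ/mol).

In the high-spin limit (t₂g³ eg¹) the orbital term is -0.6Δ_oct = -56 kJ/mol, with no excess pairing.
Low-spin: t₂g⁴ eg⁰, orbital CFSE = -1.6Δ_oct = -149 kJ/mol; plus 1 excess pair × P = +205 kJ/mol; total 56 kJ/mol.
The difference is 56 − (-56) = 112 kJ/mol, so high-spin lies lower.

112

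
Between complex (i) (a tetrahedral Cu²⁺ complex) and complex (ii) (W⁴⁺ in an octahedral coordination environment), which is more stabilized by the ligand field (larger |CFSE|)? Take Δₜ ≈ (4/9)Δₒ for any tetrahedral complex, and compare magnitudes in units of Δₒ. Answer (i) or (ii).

(ii)

(i): Cu is in group 11, so Cu²⁺ is d⁹ (11 − 2 = 9); Tetrahedral splitting is small, so the complex is high-spin; e⁴ t₂⁵, CFSE = -0.4Δₜ ≈ -0.18Δₒ.
(ii): W is in group 6, so W⁴⁺ is d² (6 − 4 = 2); t₂g² eg⁰, CFSE = -0.8Δₒ.
So (ii) has the larger |CFSE|.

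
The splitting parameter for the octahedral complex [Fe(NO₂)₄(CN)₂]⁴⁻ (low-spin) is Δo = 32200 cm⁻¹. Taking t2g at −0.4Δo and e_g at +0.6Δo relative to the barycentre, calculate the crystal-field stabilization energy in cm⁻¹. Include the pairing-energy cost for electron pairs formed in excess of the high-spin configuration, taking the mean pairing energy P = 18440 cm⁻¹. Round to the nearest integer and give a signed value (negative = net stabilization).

-40400

Ligand charges: 4×(-1) from NO₂⁻ and 2×(-1) from CN⁻ sum to -6; with overall charge -4, Fe is +2.
Fe²⁺: group 8, so d-count = 8 − 2 = 6.
Configuration: t2g^6 e_g^0.
The orbital stabilization is -2.4Δo = -2.4 × 32200 = -77280 cm⁻¹.
Relative to high-spin t2g^4 e_g^2 (1 paired), the low-spin configuration has 2 additional pairs, contributing +2 × 18440 = +36880 cm⁻¹.
Net CFSE = -77280 + 36880 = -40400 cm⁻¹.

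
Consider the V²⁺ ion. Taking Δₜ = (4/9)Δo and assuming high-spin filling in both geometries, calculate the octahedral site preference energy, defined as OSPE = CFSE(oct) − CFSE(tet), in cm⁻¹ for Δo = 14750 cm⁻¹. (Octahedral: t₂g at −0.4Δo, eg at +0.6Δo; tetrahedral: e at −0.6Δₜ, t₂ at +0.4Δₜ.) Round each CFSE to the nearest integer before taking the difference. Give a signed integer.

V is in group 5, so V²⁺ is d³ (5 − 2 = 3).
Octahedral high-spin t₂g³ eg⁰: CFSE = -1.2 × 14750 = -17700 cm⁻¹.
Tetrahedral e² t₂¹ gives -0.8Δₜ = -0.8 × (4/9) × 14750 = -5244 cm⁻¹.
OSPE = -17700 − (-5244) = -12456 cm⁻¹.

-12456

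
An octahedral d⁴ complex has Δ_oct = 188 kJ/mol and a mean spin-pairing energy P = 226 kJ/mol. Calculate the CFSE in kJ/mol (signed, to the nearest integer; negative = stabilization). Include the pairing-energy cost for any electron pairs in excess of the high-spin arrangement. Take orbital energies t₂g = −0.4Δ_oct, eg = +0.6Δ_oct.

-113

Since Δ_oct = 188 kJ/mol < P = 226 kJ/mol, the complex adopts the high-spin configuration.
Configuration: t₂g³ eg¹.
Orbital CFSE = -0.6Δ_oct = -0.6 × 188 = -113 kJ/mol.
High-spin has no excess pairs, so no pairing correction applies.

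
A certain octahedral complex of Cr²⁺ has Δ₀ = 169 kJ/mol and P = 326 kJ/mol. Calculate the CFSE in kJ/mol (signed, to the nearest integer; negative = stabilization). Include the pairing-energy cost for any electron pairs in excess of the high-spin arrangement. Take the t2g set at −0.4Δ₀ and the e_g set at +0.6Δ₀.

-101

Cr is in group 6, so Cr²⁺ is d⁴ (6 − 2 = 4).
With Δ₀ < P the complex is high-spin.
Filling d⁴ accordingly: t2g^3 e_g^1.
Orbital CFSE = -0.6Δ₀ = -0.6 × 169 = -101 kJ/mol.
High-spin has no excess pairs, so no pairing correction applies.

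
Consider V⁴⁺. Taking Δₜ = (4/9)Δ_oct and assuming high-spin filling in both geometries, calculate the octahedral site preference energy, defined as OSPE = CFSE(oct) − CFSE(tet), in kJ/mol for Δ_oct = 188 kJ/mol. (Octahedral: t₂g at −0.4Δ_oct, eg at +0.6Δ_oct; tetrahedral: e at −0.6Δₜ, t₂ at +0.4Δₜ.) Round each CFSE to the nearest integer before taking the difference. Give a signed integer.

Group 5 minus oxidation state +4 gives a d¹ configuration for V⁴⁺.
In an octahedral site d¹ (HS) is t₂g¹ eg⁰, giving CFSE(oct) = -0.4Δ_oct = -75 kJ/mol.
Tetrahedral: e¹ t₂⁰, CFSE = 1(−0.6) + 0(+0.4) = -0.6Δₜ = -0.6 × (4/9) × 188 = -50 kJ/mol.
OSPE = CFSE(oct) − CFSE(tet) = -75 − (-50) = -25 kJ/mol.

-25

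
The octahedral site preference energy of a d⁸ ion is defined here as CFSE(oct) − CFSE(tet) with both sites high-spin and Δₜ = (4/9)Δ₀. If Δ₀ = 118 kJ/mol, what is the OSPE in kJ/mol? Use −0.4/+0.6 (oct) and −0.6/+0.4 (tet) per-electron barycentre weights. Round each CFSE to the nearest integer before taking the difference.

-100

In an octahedral site d⁸ (HS) is t2g^6 e_g^2, giving CFSE(oct) = -1.2Δ₀ = -142 kJ/mol.
Tetrahedral: e^4 t2^4, CFSE = 4(−0.6) + 4(+0.4) = -0.8Δₜ = -0.8 × (4/9) × 118 = -42 kJ/mol.
Subtracting, OSPE = -142 − (-42) = -100 kJ/mol.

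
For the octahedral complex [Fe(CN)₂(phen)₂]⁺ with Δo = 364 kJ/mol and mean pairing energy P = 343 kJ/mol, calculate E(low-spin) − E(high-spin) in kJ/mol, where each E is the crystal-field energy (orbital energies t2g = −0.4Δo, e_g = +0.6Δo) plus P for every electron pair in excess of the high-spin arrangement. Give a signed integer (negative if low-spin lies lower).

-42

Ligand charges: 2×(-1) from CN⁻ and 2×(+0) from phen sum to -2; with overall charge +1, Fe is +3.
Group 8 minus oxidation state +3 gives a d⁵ configuration for Fe³⁺.
High-spin: t2g^3 e_g^2, CFSE = 0.0Δo = 0 kJ/mol.
Low-spin: t2g^5 e_g^0, orbital CFSE = -2.0Δo = -728 kJ/mol; plus 2 excess pairs × P = +686 kJ/mol; total -42 kJ/mol.
The difference is -42 − (0) = -42 kJ/mol, so low-spin lies lower.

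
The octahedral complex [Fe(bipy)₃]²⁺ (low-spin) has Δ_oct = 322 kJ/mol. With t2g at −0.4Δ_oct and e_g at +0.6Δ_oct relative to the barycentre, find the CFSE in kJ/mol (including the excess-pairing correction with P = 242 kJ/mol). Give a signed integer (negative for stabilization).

bipy is neutral, so the +2 overall charge sits on Fe: oxidation state +2.
Fe is in group 8, so Fe²⁺ is d⁶ (8 − 2 = 6).
The d⁶ electrons fill as t2g^6 e_g^0.
The orbital stabilization is -2.4Δ_oct = -2.4 × 322 = -773 kJ/mol.
High-spin d⁶ would be t2g^4 e_g^2 with 1 pair; low-spin has 3, so 2 excess pairs cost +2P = +484 kJ/mol.
Net CFSE = -773 + 484 = -289 kJ/mol.

-289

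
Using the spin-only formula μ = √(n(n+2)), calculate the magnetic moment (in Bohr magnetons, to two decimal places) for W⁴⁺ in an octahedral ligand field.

2.83 Bohr magnetons

W⁴⁺: group 6, so d-count = 6 − 4 = 2.
Configuration: t₂g² eg⁰ → 2 unpaired electrons.
μ(spin-only) = √[2(2+2)] = √8 ≈ 2.83 Bohr magnetons.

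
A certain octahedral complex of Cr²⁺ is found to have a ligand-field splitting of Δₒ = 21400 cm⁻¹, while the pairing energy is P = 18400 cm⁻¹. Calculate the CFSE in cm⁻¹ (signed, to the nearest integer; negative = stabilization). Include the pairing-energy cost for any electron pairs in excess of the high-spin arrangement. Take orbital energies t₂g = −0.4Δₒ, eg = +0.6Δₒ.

Cr is in group 6, so Cr²⁺ is d⁴ (6 − 2 = 4).
Here Δₒ > P (21400 > 18400), so the low-spin state is favoured.
That gives t₂g⁴ eg⁰.
Orbital CFSE = -1.6Δₒ = -1.6 × 21400 = -34240 cm⁻¹.
Excess pairs vs high-spin: 1 − 0 = 1; pairing cost = +18400 cm⁻¹.
Net CFSE = -34240 + 18400 = -15840 cm⁻¹.

-15840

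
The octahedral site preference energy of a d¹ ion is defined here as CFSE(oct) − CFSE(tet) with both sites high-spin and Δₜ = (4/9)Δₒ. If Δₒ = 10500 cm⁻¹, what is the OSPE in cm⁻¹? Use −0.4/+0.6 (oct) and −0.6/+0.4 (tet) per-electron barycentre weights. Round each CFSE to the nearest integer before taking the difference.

-1400

In an octahedral site d¹ (HS) is t2g^1 e_g^0, giving CFSE(oct) = -0.4Δₒ = -4200 cm⁻¹.
Tetrahedral e^1 t2^0 gives -0.6Δₜ = -0.6 × (4/9) × 10500 = -2800 cm⁻¹.
Subtracting, OSPE = -4200 − (-2800) = -1400 cm⁻¹.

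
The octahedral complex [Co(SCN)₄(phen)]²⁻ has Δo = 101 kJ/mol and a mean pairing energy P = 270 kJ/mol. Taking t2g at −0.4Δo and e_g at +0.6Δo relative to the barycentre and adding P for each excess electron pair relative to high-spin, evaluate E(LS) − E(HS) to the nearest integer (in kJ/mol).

Ligand charges: 4×(-1) from SCN⁻ and 1×(+0) from phen sum to -4; with overall charge -2, Co is +2.
Group 9 minus oxidation state +2 gives a d⁷ configuration for Co²⁺.
In the high-spin limit (t2g^5 e_g^2) the orbital term is -0.8Δo = -81 kJ/mol, with no excess pairing.
Low-spin: t2g^6 e_g^1, orbital CFSE = -1.8Δo = -182 kJ/mol; plus 1 excess pair × P = +270 kJ/mol; total 88 kJ/mol.
Thus E(LS) − E(HS) = 169 kJ/mol.

169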